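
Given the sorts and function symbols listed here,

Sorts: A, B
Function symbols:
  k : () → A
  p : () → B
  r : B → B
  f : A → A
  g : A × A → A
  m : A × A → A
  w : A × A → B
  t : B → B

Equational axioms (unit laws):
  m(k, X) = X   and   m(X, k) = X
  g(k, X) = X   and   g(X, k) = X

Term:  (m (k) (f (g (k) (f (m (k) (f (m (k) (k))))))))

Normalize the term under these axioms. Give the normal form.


1. (m (k) (f (g (k) (f (m (k) (f (m (k) (k))))))))  →  (f (g (k) (f (m (k) (f (m (k) (k)))))))
2. (f (g (k) (f (m (k) (f (m (k) (k)))))))  →  (f (f (m (k) (f (m (k) (k))))))
3. (f (f (m (k) (f (m (k) (k))))))  →  (f (f (f (m (k) (k)))))
4. (f (f (f (m (k) (k)))))  →  (f (f (f (k))))

normal form = (f (f (f (k))))


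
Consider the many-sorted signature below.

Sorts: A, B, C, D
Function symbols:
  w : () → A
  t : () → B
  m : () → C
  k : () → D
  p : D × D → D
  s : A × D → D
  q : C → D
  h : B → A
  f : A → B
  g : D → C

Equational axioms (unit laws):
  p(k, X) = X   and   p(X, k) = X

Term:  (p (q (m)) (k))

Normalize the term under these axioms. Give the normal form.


normal form = (q (m))

1. (p (q (m)) (k))  →  (q (m))


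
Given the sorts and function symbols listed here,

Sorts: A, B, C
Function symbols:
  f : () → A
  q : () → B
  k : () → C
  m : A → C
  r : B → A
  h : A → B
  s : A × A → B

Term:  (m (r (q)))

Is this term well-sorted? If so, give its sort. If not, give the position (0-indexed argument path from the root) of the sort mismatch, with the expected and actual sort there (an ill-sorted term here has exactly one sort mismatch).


well-sorted; sort = C

    (q) : B
  (r (q)) : A
(m (r (q))) : C


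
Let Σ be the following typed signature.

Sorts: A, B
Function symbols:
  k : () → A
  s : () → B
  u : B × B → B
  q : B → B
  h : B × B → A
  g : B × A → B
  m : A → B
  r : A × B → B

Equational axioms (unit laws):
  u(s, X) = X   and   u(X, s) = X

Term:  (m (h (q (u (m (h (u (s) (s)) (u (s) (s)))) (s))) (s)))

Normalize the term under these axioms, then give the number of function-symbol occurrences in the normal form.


size = 8

1. (m (h (q (u (m (h (u (s) (s)) (u (s) (s)))) (s))) (s)))  →  (m (h (q (m (h (u (s) (s)) (u (s) (s))))) (s)))
2. (m (h (q (m (h (u (s) (s)) (u (s) (s))))) (s)))  →  (m (h (q (m (h (s) (u (s) (s))))) (s)))
3. (m (h (q (m (h (s) (u (s) (s))))) (s)))  →  (m (h (q (m (h (s) (s)))) (s)))
normal form: (m (h (q (m (h (s) (s)))) (s)))


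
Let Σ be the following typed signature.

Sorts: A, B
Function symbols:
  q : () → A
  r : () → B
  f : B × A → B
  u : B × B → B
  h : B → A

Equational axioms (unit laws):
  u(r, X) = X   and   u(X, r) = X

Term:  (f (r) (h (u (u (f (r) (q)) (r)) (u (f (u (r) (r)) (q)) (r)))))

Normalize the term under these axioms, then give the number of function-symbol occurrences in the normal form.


size = 10

1. (f (r) (h (u (u (f (r) (q)) (r)) (u (f (u (r) (r)) (q)) (r)))))  →  (f (r) (h (u (f (r) (q)) (u (f (u (r) (r)) (q)) (r)))))
2. (f (r) (h (u (f (r) (q)) (u (f (u (r) (r)) (q)) (r)))))  →  (f (r) (h (u (f (r) (q)) (f (u (r) (r)) (q)))))
3. (f (r) (h (u (f (r) (q)) (f (u (r) (r)) (q)))))  →  (f (r) (h (u (f (r) (q)) (f (r) (q)))))
normal form: (f (r) (h (u (f (r) (q)) (f (r) (q)))))


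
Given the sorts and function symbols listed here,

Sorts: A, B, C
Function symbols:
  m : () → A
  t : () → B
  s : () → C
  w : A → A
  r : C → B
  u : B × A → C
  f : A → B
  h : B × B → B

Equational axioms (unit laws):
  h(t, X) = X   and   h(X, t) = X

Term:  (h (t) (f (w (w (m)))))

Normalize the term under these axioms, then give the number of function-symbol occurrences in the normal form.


size = 4

1. (h (t) (f (w (w (m)))))  →  (f (w (w (m))))
normal form: (f (w (w (m))))


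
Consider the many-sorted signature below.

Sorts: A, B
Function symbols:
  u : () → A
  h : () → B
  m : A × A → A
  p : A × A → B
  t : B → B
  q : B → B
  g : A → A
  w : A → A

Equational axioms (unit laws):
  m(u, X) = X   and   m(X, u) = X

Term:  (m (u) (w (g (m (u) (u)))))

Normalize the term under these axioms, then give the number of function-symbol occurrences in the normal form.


1. (m (u) (w (g (m (u) (u)))))  →  (w (g (m (u) (u))))
2. (w (g (m (u) (u))))  →  (w (g (u)))
normal form: (w (g (u)))

size = 3


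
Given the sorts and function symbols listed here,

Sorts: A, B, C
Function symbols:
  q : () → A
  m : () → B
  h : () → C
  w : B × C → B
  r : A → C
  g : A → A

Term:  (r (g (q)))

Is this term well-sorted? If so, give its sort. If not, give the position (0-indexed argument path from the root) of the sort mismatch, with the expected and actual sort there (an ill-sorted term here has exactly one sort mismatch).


well-sorted; sort = C

    (q) : A
  (g (q)) : A
(r (g (q))) : C


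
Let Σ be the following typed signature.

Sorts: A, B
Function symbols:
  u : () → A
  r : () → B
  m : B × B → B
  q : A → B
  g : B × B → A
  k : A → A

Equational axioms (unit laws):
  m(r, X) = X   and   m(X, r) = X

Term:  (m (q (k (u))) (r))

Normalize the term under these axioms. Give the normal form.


1. (m (q (k (u))) (r))  →  (q (k (u)))

normal form = (q (k (u)))


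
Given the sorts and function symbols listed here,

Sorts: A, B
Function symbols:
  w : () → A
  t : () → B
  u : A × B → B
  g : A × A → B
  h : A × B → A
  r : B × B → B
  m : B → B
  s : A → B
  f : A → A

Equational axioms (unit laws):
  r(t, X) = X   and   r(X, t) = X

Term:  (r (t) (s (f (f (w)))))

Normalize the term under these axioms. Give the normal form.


normal form = (s (f (f (w))))

1. (r (t) (s (f (f (w)))))  →  (s (f (f (w))))


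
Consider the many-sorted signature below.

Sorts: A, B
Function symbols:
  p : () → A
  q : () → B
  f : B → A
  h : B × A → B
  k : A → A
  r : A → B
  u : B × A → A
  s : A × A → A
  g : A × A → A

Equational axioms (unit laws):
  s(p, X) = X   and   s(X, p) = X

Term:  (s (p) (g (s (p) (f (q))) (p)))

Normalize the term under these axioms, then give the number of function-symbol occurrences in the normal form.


1. (s (p) (g (s (p) (f (q))) (p)))  →  (g (s (p) (f (q))) (p))
2. (g (s (p) (f (q))) (p))  →  (g (f (q)) (p))
normal form: (g (f (q)) (p))

size = 4


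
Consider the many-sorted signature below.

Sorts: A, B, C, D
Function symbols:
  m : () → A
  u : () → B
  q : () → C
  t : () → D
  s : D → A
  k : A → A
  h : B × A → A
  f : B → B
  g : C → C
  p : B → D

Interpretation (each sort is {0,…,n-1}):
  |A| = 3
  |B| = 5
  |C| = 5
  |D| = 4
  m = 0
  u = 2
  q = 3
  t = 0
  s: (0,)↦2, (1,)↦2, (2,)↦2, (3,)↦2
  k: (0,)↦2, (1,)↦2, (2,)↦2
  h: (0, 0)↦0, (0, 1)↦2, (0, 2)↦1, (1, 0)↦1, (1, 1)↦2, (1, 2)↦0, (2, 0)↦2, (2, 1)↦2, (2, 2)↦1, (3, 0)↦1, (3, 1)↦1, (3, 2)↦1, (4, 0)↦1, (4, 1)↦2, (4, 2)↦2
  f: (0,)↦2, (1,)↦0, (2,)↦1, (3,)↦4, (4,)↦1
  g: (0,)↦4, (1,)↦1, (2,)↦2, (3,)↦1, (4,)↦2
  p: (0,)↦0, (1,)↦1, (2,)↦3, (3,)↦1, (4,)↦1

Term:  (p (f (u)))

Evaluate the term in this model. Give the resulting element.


  u = 2
  (f (u)) = f(2,) = 1
  (p (f (u))) = p(1,) = 1

value = 1


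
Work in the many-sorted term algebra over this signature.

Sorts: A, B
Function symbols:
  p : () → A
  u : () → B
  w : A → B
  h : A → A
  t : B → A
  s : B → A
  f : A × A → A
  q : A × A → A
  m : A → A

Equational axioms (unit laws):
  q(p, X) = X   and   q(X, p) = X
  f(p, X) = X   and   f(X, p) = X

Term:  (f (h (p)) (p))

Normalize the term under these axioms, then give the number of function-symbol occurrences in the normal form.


1. (f (h (p)) (p))  →  (h (p))
normal form: (h (p))

size = 2


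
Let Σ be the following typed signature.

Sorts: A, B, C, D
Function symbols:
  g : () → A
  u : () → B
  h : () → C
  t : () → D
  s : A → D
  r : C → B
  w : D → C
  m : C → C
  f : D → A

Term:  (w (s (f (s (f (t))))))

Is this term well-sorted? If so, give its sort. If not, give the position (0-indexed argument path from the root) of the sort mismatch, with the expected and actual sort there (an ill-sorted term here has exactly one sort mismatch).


          (t) : D
        (f (t)) : A
      (s (f (t))) : D
    (f (s (f (t)))) : A
  (s (f (s (f (t))))) : D
(w (s (f (s (f (t)))))) : C

well-sorted; sort = C


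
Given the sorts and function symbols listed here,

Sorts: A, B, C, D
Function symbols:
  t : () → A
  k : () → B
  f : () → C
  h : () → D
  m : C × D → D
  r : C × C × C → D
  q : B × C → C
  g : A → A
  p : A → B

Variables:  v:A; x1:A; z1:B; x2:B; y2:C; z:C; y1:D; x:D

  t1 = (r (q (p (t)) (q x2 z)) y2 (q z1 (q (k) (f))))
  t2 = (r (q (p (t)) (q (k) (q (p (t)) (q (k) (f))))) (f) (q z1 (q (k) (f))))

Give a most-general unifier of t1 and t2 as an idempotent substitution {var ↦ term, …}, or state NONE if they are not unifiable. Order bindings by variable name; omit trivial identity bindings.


{x2 ↦ (k), y2 ↦ (f), z ↦ (q (p (t)) (q (k) (f)))}


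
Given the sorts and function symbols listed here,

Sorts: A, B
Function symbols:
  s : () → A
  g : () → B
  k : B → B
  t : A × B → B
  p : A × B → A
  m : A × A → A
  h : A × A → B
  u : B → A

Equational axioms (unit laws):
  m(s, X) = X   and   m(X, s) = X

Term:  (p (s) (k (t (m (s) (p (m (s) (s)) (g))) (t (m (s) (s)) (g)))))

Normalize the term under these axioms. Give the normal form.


1. (p (s) (k (t (m (s) (p (m (s) (s)) (g))) (t (m (s) (s)) (g)))))  →  (p (s) (k (t (p (m (s) (s)) (g)) (t (m (s) (s)) (g)))))
2. (p (s) (k (t (p (m (s) (s)) (g)) (t (m (s) (s)) (g)))))  →  (p (s) (k (t (p (s) (g)) (t (m (s) (s)) (g)))))
3. (p (s) (k (t (p (s) (g)) (t (m (s) (s)) (g)))))  →  (p (s) (k (t (p (s) (g)) (t (s) (g)))))

normal form = (p (s) (k (t (p (s) (g)) (t (s) (g)))))


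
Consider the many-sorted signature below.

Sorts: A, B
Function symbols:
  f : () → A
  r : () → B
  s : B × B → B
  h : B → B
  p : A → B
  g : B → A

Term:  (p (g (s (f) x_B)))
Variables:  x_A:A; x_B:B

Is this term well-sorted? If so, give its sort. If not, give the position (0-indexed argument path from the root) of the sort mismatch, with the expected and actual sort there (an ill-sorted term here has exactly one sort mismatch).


ill-sorted at position [0, 0, 0]: expected B, got A

      (f) : A
      x_B : B
    (s (f) x_B) : ✗ arg 0 at [0, 0, 0] has sort A, expected B


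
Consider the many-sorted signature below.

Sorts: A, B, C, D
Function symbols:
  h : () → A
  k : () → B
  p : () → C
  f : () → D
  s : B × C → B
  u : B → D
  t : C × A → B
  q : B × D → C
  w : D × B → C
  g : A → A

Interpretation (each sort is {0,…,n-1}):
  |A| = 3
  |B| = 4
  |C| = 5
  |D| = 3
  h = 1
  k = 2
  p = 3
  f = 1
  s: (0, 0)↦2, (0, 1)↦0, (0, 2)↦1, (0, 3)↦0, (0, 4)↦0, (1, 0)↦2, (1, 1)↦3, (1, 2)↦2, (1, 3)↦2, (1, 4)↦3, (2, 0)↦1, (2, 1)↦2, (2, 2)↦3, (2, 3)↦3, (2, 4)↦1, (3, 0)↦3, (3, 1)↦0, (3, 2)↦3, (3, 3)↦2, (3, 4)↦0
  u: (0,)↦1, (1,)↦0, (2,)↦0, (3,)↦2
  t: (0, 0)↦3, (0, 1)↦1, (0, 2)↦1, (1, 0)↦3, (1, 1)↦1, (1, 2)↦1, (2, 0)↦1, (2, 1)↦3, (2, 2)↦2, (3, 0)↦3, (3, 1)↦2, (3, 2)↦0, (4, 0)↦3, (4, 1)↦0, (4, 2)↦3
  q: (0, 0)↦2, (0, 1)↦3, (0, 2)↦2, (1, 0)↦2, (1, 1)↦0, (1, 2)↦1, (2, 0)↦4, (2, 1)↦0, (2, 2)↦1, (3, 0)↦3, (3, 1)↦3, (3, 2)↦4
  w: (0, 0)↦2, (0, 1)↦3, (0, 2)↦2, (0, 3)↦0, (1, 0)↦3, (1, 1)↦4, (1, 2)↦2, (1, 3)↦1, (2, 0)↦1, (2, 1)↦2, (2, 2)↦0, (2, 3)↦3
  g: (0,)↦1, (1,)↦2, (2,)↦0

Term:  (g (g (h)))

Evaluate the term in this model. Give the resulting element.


  h = 1
  (g (h)) = g(1,) = 2
  (g (g (h))) = g(2,) = 0

value = 0


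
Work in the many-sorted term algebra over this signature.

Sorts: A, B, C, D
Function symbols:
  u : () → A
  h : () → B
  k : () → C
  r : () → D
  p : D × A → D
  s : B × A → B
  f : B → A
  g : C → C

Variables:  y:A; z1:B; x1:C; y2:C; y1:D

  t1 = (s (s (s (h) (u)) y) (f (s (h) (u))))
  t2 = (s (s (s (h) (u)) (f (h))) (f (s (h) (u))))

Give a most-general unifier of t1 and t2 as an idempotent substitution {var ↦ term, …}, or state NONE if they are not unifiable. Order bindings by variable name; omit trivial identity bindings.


{y ↦ (f (h))}


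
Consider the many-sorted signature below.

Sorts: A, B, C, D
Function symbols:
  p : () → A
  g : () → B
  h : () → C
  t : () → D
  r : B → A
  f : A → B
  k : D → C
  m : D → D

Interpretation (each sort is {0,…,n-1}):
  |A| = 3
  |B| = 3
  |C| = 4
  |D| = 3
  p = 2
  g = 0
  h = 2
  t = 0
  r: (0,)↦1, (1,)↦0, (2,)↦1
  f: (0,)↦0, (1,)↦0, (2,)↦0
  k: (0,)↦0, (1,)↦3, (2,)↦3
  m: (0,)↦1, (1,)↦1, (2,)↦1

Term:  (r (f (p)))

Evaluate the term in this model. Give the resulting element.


value = 1

  p = 2
  (f (p)) = f(2,) = 0
  (r (f (p))) = r(0,) = 1


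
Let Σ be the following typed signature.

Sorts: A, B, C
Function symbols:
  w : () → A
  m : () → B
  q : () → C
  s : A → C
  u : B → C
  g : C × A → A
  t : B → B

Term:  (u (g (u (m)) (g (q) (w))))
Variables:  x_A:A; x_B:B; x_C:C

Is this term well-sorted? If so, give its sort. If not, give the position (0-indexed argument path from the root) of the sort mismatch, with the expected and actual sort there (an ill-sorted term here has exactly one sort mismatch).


      (m) : B
    (u (m)) : C
      (q) : C
      (w) : A
    (g (q) (w)) : A
  (g (u (m)) (g (q) (w))) : A
(u (g (u (m)) (g (q) (w)))) : ✗ arg 0 at [0] has sort A, expected B

ill-sorted at position [0]: expected B, got A


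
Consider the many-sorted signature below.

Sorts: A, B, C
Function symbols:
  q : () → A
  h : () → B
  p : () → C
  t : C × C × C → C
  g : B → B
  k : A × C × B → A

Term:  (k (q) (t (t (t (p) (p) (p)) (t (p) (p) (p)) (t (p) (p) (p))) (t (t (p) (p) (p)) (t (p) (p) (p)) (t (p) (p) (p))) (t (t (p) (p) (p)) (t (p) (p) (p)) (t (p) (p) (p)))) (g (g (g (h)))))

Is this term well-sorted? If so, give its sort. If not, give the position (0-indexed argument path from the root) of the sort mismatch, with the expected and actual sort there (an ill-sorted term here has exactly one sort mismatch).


  (q) : A
        (p) : C
        (p) : C
        (p) : C
      (t (p) (p) (p)) : C
        (p) : C
        (p) : C
        (p) : C
      (t (p) (p) (p)) : C
        (p) : C
        (p) : C
        (p) : C
      (t (p) (p) (p)) : C
    (t (t (p) (p) (p)) (t (p) (p) (p)) (t (p) (p) (p))) : C
        (p) : C
        (p) : C
        (p) : C
      (t (p) (p) (p)) : C
        (p) : C
        (p) : C
        (p) : C
      (t (p) (p) (p)) : C
        (p) : C
        (p) : C
        (p) : C
      (t (p) (p) (p)) : C
    (t (t (p) (p) (p)) (t (p) (p) (p)) (t (p) (p) (p))) : C
        (p) : C
        (p) : C
        (p) : C
      (t (p) (p) (p)) : C
        (p) : C
        (p) : C
        (p) : C
      (t (p) (p) (p)) : C
        (p) : C
        (p) : C
        (p) : C
      (t (p) (p) (p)) : C
    (t (t (p) (p) (p)) (t (p) (p) (p)) (t (p) (p) (p))) : C
  (t (t (t (p) (p) (p)) (t (p) (p) (p)) (t (p) (p) (p))) (t (t (p) (p) (p)) (t (p) (p) (p)) (t (p) (p) (p))) (t (t (p) (p) (p)) (t (p) (p) (p)) (t (p) (p) (p)))) : C
        (h) : B
      (g (h)) : B
    (g (g (h))) : B
  (g (g (g (h)))) : B
(k (q) (t (t (t (p) (p) (p)) (t (p) (p) (p)) (t (p) (p) (p))) (t (t (p) (p) (p)) (t (p) (p) (p)) (t (p) (p) (p))) (t (t (p) (p) (p)) (t (p) (p) (p)) (t (p) (p) (p)))) (g (g (g (h))))) : A

well-sorted; sort = A


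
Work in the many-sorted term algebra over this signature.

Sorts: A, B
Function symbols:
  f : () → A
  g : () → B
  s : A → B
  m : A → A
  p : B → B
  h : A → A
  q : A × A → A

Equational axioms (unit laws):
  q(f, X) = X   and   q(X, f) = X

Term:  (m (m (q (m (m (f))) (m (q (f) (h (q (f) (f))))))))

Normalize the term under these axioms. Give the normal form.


1. (m (m (q (m (m (f))) (m (q (f) (h (q (f) (f))))))))  →  (m (m (q (m (m (f))) (m (h (q (f) (f)))))))
2. (m (m (q (m (m (f))) (m (h (q (f) (f)))))))  →  (m (m (q (m (m (f))) (m (h (f))))))

normal form = (m (m (q (m (m (f))) (m (h (f))))))


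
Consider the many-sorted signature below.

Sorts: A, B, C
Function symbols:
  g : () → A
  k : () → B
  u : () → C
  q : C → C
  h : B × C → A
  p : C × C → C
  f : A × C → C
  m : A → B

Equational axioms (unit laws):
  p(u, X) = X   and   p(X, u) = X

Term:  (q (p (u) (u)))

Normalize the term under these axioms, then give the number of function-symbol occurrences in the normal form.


size = 2

1. (q (p (u) (u)))  →  (q (u))
normal form: (q (u))


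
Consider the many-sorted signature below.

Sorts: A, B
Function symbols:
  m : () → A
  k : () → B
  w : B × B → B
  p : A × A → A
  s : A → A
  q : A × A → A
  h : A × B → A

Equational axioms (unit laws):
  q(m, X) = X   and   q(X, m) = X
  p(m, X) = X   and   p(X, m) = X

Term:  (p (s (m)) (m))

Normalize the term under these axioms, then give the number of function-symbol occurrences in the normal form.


1. (p (s (m)) (m))  →  (s (m))
normal form: (s (m))

size = 2


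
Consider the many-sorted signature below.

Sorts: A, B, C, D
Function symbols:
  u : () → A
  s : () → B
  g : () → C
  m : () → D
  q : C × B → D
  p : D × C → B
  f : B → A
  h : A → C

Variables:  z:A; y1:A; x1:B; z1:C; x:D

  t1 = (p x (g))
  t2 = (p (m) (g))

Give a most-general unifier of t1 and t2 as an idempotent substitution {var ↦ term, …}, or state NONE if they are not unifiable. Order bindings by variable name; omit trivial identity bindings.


{x ↦ (m)}


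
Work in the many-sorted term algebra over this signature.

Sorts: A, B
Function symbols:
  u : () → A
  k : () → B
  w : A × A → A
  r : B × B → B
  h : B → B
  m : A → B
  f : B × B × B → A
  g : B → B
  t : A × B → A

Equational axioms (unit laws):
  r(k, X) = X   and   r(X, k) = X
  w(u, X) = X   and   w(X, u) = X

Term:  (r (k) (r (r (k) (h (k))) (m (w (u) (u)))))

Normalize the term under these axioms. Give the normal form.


normal form = (r (h (k)) (m (u)))

1. (r (k) (r (r (k) (h (k))) (m (w (u) (u)))))  →  (r (r (k) (h (k))) (m (w (u) (u))))
2. (r (r (k) (h (k))) (m (w (u) (u))))  →  (r (h (k)) (m (w (u) (u))))
3. (r (h (k)) (m (w (u) (u))))  →  (r (h (k)) (m (u)))


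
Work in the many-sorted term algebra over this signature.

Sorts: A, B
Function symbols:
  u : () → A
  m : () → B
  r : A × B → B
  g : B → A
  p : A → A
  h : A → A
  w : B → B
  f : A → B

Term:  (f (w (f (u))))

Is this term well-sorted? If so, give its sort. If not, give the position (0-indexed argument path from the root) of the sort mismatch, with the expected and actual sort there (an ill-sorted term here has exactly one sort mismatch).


ill-sorted at position [0]: expected A, got B

      (u) : A
    (f (u)) : B
  (w (f (u))) : B
(f (w (f (u)))) : ✗ arg 0 at [0] has sort B, expected A


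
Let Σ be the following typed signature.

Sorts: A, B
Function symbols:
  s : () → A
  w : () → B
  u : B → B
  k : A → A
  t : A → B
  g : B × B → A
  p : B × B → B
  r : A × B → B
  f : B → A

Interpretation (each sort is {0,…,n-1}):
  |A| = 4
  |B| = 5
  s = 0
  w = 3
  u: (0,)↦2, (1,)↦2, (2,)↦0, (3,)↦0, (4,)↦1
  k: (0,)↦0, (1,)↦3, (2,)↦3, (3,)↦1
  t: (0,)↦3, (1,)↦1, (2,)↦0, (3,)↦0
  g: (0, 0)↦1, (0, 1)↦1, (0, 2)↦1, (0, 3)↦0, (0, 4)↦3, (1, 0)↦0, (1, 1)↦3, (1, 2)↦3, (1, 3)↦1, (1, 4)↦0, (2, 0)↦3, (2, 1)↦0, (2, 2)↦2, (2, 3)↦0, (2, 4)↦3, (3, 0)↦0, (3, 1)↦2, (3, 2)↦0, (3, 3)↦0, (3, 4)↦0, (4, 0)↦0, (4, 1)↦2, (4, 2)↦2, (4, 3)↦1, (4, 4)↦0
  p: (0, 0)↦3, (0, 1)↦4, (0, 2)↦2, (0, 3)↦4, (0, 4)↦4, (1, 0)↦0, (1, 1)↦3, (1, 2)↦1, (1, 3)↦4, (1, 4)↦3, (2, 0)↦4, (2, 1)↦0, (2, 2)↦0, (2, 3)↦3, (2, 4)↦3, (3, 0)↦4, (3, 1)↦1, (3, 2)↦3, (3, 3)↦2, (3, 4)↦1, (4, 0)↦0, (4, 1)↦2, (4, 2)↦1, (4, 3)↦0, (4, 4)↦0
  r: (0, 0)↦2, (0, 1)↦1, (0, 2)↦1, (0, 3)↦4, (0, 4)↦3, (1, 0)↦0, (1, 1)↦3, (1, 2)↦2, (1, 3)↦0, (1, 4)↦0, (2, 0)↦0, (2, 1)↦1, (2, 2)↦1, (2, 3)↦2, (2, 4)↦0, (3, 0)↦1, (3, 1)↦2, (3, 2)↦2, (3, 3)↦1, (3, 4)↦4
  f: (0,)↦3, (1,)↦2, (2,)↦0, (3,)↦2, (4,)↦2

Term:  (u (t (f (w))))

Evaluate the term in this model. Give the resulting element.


  w = 3
  (f (w)) = f(3,) = 2
  (t (f (w))) = t(2,) = 0
  (u (t (f (w)))) = u(0,) = 2

value = 2


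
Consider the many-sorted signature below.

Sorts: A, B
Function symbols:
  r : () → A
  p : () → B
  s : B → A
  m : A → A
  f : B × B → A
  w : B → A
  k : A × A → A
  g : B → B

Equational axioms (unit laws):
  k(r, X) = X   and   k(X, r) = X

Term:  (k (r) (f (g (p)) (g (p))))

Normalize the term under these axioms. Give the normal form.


1. (k (r) (f (g (p)) (g (p))))  →  (f (g (p)) (g (p)))

normal form = (f (g (p)) (g (p)))


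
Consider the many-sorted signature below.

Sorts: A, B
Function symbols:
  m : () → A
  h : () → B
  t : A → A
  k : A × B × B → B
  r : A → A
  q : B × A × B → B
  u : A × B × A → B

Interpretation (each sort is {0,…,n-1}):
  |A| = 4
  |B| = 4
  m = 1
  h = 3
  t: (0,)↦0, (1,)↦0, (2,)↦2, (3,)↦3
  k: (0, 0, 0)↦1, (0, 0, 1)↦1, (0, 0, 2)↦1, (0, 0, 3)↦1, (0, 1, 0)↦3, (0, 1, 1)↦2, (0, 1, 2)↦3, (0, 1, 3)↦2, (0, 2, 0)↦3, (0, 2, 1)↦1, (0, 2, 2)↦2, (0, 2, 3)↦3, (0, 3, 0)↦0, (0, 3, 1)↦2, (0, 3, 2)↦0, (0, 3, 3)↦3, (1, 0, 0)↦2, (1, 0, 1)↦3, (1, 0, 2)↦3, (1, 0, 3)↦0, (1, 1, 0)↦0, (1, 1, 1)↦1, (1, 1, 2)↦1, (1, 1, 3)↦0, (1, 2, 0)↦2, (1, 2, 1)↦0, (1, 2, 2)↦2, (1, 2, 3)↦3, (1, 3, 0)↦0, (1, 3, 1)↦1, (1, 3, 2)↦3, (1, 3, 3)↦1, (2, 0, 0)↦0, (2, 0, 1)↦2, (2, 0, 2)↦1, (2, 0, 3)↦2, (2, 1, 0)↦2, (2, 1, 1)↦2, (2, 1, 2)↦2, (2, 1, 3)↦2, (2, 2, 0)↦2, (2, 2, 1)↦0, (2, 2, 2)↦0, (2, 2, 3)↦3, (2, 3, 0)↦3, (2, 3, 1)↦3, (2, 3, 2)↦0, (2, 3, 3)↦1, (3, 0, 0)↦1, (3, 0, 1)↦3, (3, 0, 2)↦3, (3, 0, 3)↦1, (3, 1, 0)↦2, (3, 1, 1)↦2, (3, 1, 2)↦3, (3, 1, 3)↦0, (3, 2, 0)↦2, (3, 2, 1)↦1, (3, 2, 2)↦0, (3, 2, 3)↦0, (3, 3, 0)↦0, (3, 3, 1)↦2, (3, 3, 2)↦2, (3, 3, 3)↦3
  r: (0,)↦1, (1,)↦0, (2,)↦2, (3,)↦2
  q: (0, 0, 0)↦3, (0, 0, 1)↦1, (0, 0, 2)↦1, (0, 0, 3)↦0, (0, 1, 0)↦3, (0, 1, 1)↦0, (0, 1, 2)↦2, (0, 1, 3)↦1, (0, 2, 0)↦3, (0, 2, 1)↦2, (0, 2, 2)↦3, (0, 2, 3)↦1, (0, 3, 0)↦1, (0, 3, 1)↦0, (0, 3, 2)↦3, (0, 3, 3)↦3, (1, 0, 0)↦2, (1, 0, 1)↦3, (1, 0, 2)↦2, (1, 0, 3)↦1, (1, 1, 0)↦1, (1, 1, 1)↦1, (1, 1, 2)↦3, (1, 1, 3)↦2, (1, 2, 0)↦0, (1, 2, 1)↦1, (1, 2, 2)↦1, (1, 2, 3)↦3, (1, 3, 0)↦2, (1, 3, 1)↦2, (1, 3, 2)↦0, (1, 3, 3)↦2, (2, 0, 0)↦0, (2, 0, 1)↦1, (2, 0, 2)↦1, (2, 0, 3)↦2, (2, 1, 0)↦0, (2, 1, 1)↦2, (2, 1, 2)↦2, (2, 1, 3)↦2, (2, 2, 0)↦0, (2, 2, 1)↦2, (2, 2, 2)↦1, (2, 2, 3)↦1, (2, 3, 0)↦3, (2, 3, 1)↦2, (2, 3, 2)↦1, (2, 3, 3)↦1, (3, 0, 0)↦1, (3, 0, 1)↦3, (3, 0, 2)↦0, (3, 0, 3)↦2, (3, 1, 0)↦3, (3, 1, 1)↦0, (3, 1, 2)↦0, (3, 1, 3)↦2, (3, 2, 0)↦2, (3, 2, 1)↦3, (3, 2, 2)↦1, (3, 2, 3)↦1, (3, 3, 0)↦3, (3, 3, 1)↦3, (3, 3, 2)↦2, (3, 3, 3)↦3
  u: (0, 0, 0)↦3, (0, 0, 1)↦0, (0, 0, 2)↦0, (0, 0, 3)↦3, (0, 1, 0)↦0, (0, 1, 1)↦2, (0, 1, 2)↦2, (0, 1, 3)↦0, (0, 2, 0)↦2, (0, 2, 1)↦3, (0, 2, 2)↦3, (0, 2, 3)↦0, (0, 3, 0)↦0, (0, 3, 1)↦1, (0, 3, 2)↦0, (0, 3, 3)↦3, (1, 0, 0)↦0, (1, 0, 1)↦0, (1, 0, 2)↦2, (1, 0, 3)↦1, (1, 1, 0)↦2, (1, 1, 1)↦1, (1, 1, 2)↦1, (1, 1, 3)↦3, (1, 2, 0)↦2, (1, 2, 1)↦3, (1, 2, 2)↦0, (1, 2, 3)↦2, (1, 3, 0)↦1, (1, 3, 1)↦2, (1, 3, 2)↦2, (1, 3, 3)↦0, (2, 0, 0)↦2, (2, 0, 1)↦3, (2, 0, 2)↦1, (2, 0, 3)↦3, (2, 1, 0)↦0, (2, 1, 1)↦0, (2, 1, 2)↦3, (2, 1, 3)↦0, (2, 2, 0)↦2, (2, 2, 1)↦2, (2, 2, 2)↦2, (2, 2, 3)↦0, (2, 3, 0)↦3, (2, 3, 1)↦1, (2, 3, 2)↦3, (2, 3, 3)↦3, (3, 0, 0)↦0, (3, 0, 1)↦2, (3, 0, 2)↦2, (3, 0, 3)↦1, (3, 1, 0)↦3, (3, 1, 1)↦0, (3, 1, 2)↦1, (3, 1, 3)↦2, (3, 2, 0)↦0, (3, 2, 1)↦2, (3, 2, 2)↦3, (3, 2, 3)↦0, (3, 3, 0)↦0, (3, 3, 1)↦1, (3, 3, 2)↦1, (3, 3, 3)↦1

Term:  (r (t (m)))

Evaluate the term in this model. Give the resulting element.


value = 1

  m = 1
  (t (m)) = t(1,) = 0
  (r (t (m))) = r(0,) = 1


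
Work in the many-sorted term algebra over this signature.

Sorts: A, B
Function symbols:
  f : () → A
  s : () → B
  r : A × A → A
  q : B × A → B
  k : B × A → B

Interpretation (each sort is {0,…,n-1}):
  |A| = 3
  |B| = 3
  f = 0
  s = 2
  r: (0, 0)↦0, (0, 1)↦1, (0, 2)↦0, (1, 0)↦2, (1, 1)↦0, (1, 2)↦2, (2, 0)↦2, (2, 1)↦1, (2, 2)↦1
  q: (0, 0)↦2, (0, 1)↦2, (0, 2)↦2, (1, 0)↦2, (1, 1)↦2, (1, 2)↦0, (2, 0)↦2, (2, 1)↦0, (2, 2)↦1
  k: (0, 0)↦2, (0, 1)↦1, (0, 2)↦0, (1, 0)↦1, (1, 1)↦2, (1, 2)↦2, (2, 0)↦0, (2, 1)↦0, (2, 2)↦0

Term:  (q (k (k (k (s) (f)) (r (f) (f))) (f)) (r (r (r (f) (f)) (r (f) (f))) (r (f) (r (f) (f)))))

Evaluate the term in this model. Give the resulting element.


value = 2

  s = 2
  f = 0
  (k (s) (f)) = k(2, 0) = 0
  f = 0
  f = 0
  (r (f) (f)) = r(0, 0) = 0
  (k (k (s) (f)) (r (f) (f))) = k(0, 0) = 2
  f = 0
  (k (k (k (s) (f)) (r (f) (f))) (f)) = k(2, 0) = 0
  f = 0
  f = 0
  (r (f) (f)) = r(0, 0) = 0
  f = 0
  f = 0
  (r (f) (f)) = r(0, 0) = 0
  (r (r (f) (f)) (r (f) (f))) = r(0, 0) = 0
  f = 0
  f = 0
  f = 0
  (r (f) (f)) = r(0, 0) = 0
  (r (f) (r (f) (f))) = r(0, 0) = 0
  (r (r (r (f) (f)) (r (f) (f))) (r (f) (r (f) (f)))) = r(0, 0) = 0
  (q (k (k (k (s) (f)) (r (f) (f))) (f)) (r (r (r (f) (f)) (r (f) (f))) (r (f) (r (f) (f))))) = q(0, 0) = 2


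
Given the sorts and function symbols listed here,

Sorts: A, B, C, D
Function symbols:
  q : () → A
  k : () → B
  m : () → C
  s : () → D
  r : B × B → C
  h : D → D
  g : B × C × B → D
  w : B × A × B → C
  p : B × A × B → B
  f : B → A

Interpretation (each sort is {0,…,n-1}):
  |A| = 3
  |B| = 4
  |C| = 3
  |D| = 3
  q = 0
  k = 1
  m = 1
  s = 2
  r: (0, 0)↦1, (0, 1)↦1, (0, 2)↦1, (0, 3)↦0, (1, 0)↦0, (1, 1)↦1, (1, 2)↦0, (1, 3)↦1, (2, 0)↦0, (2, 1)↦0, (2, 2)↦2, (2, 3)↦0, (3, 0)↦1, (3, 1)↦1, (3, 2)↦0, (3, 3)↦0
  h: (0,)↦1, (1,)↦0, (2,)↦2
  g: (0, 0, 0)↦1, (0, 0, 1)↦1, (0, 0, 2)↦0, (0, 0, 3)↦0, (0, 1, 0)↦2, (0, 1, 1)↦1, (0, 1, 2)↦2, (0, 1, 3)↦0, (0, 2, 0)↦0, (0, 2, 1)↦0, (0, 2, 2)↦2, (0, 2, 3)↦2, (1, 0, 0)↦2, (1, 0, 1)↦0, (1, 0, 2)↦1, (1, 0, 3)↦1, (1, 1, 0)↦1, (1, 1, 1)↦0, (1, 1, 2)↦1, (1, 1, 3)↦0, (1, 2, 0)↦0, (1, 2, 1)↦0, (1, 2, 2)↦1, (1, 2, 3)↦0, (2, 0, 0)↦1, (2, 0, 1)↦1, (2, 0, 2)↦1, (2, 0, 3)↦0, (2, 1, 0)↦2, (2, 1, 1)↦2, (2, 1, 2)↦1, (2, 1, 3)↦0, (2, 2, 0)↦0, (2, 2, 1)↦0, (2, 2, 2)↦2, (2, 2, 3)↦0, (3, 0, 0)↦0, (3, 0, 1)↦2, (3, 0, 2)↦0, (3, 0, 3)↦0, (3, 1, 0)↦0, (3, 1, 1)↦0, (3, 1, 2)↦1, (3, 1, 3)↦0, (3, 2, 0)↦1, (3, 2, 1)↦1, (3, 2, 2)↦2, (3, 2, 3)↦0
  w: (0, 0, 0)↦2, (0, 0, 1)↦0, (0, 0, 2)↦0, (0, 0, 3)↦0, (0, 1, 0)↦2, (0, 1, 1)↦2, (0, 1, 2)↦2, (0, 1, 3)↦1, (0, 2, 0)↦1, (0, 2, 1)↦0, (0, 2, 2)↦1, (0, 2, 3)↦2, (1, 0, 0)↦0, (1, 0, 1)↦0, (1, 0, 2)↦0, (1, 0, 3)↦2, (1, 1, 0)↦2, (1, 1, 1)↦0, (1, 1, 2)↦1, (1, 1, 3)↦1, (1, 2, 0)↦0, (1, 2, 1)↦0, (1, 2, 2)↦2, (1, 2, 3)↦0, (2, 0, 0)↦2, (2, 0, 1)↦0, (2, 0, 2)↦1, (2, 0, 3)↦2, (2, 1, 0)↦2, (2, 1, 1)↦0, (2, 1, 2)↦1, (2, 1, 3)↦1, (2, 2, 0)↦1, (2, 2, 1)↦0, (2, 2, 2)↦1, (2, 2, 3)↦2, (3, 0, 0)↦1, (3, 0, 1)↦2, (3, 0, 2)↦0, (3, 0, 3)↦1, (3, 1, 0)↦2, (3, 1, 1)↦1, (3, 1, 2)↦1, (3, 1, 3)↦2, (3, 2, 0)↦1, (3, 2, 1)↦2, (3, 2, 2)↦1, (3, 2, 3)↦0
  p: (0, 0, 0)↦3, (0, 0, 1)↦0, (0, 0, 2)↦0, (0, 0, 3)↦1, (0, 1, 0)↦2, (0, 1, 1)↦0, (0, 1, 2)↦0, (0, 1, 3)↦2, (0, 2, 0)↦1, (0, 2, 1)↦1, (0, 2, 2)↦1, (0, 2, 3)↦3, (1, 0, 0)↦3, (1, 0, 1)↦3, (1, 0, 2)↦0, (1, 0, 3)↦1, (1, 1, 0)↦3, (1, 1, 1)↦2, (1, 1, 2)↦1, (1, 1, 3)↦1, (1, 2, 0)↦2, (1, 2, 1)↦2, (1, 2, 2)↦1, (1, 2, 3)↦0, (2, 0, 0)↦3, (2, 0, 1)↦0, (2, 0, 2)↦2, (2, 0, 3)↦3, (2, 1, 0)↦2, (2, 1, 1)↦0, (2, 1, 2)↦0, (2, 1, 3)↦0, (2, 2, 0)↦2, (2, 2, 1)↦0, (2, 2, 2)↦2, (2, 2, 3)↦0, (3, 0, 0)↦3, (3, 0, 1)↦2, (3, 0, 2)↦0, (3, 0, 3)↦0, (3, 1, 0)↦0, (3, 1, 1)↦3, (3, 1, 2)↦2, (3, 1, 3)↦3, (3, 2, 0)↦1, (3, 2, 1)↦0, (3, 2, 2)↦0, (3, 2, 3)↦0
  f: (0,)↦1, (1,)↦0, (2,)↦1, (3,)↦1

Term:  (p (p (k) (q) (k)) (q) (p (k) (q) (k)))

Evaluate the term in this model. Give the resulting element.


value = 0

  k = 1
  q = 0
  k = 1
  (p (k) (q) (k)) = p(1, 0, 1) = 3
  q = 0
  k = 1
  q = 0
  k = 1
  (p (k) (q) (k)) = p(1, 0, 1) = 3
  (p (p (k) (q) (k)) (q) (p (k) (q) (k))) = p(3, 0, 3) = 0


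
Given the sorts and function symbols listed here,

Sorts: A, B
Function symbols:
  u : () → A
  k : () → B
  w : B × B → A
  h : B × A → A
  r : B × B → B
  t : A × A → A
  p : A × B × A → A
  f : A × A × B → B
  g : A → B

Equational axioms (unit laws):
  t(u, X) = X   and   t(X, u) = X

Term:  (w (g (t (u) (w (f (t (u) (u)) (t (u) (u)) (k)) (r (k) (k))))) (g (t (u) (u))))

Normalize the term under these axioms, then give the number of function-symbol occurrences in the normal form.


1. (w (g (t (u) (w (f (t (u) (u)) (t (u) (u)) (k)) (r (k) (k))))) (g (t (u) (u))))  →  (w (g (w (f (t (u) (u)) (t (u) (u)) (k)) (r (k) (k)))) (g (t (u) (u))))
2. (w (g (w (f (t (u) (u)) (t (u) (u)) (k)) (r (k) (k)))) (g (t (u) (u))))  →  (w (g (w (f (u) (t (u) (u)) (k)) (r (k) (k)))) (g (t (u) (u))))
3. (w (g (w (f (u) (t (u) (u)) (k)) (r (k) (k)))) (g (t (u) (u))))  →  (w (g (w (f (u) (u) (k)) (r (k) (k)))) (g (t (u) (u))))
4. (w (g (w (f (u) (u) (k)) (r (k) (k)))) (g (t (u) (u))))  →  (w (g (w (f (u) (u) (k)) (r (k) (k)))) (g (u)))
normal form: (w (g (w (f (u) (u) (k)) (r (k) (k)))) (g (u)))

size = 12


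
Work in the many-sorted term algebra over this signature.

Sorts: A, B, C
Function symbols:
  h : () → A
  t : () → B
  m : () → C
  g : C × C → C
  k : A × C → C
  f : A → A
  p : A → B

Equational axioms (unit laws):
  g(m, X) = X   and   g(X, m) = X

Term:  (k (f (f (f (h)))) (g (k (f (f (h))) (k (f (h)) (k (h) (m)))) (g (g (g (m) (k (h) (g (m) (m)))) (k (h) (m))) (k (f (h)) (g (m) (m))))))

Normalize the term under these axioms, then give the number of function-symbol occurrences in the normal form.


size = 28

1. (k (f (f (f (h)))) (g (k (f (f (h))) (k (f (h)) (k (h) (m)))) (g (g (g (m) (k (h) (g (m) (m)))) (k (h) (m))) (k (f (h)) (g (m) (m))))))  →  (k (f (f (f (h)))) (g (k (f (f (h))) (k (f (h)) (k (h) (m)))) (g (g (k (h) (g (m) (m))) (k (h) (m))) (k (f (h)) (g (m) (m))))))
2. (k (f (f (f (h)))) (g (k (f (f (h))) (k (f (h)) (k (h) (m)))) (g (g (k (h) (g (m) (m))) (k (h) (m))) (k (f (h)) (g (m) (m))))))  →  (k (f (f (f (h)))) (g (k (f (f (h))) (k (f (h)) (k (h) (m)))) (g (g (k (h) (m)) (k (h) (m))) (k (f (h)) (g (m) (m))))))
3. (k (f (f (f (h)))) (g (k (f (f (h))) (k (f (h)) (k (h) (m)))) (g (g (k (h) (m)) (k (h) (m))) (k (f (h)) (g (m) (m))))))  →  (k (f (f (f (h)))) (g (k (f (f (h))) (k (f (h)) (k (h) (m)))) (g (g (k (h) (m)) (k (h) (m))) (k (f (h)) (m)))))
normal form: (k (f (f (f (h)))) (g (k (f (f (h))) (k (f (h)) (k (h) (m)))) (g (g (k (h) (m)) (k (h) (m))) (k (f (h)) (m)))))


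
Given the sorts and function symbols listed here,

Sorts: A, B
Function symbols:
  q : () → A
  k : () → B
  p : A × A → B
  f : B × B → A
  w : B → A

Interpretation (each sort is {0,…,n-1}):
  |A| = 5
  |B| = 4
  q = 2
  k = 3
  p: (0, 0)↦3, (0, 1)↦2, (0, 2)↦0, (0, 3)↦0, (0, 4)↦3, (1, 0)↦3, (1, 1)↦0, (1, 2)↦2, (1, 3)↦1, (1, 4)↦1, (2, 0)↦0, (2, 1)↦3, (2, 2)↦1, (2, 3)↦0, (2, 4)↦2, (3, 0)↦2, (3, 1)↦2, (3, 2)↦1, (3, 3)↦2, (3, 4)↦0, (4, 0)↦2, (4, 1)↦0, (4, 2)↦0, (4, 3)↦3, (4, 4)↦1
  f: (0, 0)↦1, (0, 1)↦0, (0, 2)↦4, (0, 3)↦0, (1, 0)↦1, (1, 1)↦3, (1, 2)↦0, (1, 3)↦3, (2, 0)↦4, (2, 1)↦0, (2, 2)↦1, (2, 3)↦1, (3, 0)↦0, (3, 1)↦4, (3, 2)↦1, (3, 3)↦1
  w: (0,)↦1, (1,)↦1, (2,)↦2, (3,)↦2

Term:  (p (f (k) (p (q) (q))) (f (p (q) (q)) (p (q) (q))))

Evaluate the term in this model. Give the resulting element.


  k = 3
  q = 2
  q = 2
  (p (q) (q)) = p(2, 2) = 1
  (f (k) (p (q) (q))) = f(3, 1) = 4
  q = 2
  q = 2
  (p (q) (q)) = p(2, 2) = 1
  q = 2
  q = 2
  (p (q) (q)) = p(2, 2) = 1
  (f (p (q) (q)) (p (q) (q))) = f(1, 1) = 3
  (p (f (k) (p (q) (q))) (f (p (q) (q)) (p (q) (q)))) = p(4, 3) = 3

value = 3


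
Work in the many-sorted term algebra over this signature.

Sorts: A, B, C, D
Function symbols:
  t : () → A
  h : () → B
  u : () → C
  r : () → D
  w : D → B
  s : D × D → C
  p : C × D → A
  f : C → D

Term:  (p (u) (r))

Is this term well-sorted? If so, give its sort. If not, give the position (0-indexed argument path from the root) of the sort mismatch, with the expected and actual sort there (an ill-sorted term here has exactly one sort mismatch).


  (u) : C
  (r) : D
(p (u) (r)) : A

well-sorted; sort = A


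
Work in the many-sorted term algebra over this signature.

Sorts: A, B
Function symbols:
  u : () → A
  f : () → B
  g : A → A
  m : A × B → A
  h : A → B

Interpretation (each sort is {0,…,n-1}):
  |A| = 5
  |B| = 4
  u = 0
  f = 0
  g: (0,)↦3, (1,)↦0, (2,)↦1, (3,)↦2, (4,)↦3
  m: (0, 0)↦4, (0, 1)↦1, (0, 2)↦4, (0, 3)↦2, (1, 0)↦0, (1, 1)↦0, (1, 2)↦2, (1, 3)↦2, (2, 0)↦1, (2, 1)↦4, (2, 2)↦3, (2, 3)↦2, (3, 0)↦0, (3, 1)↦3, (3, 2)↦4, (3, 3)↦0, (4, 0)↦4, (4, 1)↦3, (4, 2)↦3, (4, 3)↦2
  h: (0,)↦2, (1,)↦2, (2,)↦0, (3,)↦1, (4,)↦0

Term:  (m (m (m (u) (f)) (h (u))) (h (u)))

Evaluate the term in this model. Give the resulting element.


  u = 0
  f = 0
  (m (u) (f)) = m(0, 0) = 4
  u = 0
  (h (u)) = h(0,) = 2
  (m (m (u) (f)) (h (u))) = m(4, 2) = 3
  u = 0
  (h (u)) = h(0,) = 2
  (m (m (m (u) (f)) (h (u))) (h (u))) = m(3, 2) = 4

value = 4


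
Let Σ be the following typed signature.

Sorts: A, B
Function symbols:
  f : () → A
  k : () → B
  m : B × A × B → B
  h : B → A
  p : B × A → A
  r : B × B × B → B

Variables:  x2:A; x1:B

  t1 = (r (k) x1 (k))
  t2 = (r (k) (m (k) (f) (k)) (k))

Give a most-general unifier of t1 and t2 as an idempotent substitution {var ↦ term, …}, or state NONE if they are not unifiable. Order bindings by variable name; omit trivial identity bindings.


{x1 ↦ (m (k) (f) (k))}


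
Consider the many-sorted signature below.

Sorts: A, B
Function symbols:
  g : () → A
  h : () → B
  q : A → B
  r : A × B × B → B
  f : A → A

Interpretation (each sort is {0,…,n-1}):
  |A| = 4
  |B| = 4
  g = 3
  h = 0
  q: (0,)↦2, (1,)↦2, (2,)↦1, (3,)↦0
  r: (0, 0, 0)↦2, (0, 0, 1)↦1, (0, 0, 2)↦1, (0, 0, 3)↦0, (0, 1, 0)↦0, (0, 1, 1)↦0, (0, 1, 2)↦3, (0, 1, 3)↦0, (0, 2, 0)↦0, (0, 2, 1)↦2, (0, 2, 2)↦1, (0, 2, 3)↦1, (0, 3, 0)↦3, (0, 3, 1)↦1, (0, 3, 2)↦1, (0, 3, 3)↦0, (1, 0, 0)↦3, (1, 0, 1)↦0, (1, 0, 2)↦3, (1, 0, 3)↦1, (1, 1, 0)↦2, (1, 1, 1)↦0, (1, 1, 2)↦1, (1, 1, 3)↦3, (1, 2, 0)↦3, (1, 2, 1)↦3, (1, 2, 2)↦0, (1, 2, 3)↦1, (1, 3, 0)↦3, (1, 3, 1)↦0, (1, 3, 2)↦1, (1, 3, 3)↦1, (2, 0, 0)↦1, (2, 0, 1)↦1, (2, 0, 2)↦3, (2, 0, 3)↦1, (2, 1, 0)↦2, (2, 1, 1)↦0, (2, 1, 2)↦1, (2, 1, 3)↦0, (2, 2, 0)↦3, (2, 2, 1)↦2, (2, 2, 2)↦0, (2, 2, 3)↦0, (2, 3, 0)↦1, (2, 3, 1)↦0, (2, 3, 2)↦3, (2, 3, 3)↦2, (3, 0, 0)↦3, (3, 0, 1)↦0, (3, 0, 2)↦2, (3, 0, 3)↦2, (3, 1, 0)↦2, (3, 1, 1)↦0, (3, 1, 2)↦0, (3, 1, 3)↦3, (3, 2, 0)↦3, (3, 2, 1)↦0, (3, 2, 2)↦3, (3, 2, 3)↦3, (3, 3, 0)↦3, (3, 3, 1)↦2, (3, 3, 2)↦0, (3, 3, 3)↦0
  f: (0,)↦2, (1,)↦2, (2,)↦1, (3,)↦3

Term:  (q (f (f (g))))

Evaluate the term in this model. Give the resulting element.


  g = 3
  (f (g)) = f(3,) = 3
  (f (f (g))) = f(3,) = 3
  (q (f (f (g)))) = q(3,) = 0

value = 0


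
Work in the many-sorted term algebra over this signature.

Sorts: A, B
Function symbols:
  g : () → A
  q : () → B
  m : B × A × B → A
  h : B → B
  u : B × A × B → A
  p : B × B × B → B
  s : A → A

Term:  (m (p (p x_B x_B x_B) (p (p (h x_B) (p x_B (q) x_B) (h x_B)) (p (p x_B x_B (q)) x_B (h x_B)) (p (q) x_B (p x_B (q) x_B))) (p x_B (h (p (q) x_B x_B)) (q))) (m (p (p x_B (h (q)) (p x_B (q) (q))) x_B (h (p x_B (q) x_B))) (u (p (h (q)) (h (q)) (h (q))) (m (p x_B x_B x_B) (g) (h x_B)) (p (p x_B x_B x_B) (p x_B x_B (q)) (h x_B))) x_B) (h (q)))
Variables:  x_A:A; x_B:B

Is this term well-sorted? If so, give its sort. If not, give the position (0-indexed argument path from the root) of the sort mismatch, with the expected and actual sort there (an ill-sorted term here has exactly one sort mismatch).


      x_B : B
      x_B : B
      x_B : B
    (p x_B x_B x_B) : B
          x_B : B
        (h x_B) : B
          x_B : B
          (q) : B
          x_B : B
        (p x_B (q) x_B) : B
          x_B : B
        (h x_B) : B
      (p (h x_B) (p x_B (q) x_B) (h x_B)) : B
          x_B : B
          x_B : B
          (q) : B
        (p x_B x_B (q)) : B
        x_B : B
          x_B : B
        (h x_B) : B
      (p (p x_B x_B (q)) x_B (h x_B)) : B
        (q) : B
        x_B : B
          x_B : B
          (q) : B
          x_B : B
        (p x_B (q) x_B) : B
      (p (q) x_B (p x_B (q) x_B)) : B
    (p (p (h x_B) (p x_B (q) x_B) (h x_B)) (p (p x_B x_B (q)) x_B (h x_B)) (p (q) x_B (p x_B (q) x_B))) : B
      x_B : B
          (q) : B
          x_B : B
          x_B : B
        (p (q) x_B x_B) : B
      (h (p (q) x_B x_B)) : B
      (q) : B
    (p x_B (h (p (q) x_B x_B)) (q)) : B
  (p (p x_B x_B x_B) (p (p (h x_B) (p x_B (q) x_B) (h x_B)) (p (p x_B x_B (q)) x_B (h x_B)) (p (q) x_B (p x_B (q) x_B))) (p x_B (h (p (q) x_B x_B)) (q))) : B
        x_B : B
          (q) : B
        (h (q)) : B
          x_B : B
          (q) : B
          (q) : B
        (p x_B (q) (q)) : B
      (p x_B (h (q)) (p x_B (q) (q))) : B
      x_B : B
          x_B : B
          (q) : B
          x_B : B
        (p x_B (q) x_B) : B
      (h (p x_B (q) x_B)) : B
    (p (p x_B (h (q)) (p x_B (q) (q))) x_B (h (p x_B (q) x_B))) : B
          (q) : B
        (h (q)) : B
          (q) : B
        (h (q)) : B
          (q) : B
        (h (q)) : B
      (p (h (q)) (h (q)) (h (q))) : B
          x_B : B
          x_B : B
          x_B : B
        (p x_B x_B x_B) : B
        (g) : A
          x_B : B
        (h x_B) : B
      (m (p x_B x_B x_B) (g) (h x_B)) : A
          x_B : B
          x_B : B
          x_B : B
        (p x_B x_B x_B) : B
          x_B : B
          x_B : B
          (q) : B
        (p x_B x_B (q)) : B
          x_B : B
        (h x_B) : B
      (p (p x_B x_B x_B) (p x_B x_B (q)) (h x_B)) : B
    (u (p (h (q)) (h (q)) (h (q))) (m (p x_B x_B x_B) (g) (h x_B)) (p (p x_B x_B x_B) (p x_B x_B (q)) (h x_B))) : A
    x_B : B
  (m (p (p x_B (h (q)) (p x_B (q) (q))) x_B (h (p x_B (q) x_B))) (u (p (h (q)) (h (q)) (h (q))) (m (p x_B x_B x_B) (g) (h x_B)) (p (p x_B x_B x_B) (p x_B x_B (q)) (h x_B))) x_B) : A
    (q) : B
  (h (q)) : B
(m (p (p x_B x_B x_B) (p (p (h x_B) (p x_B (q) x_B) (h x_B)) (p (p x_B x_B (q)) x_B (h x_B)) (p (q) x_B (p x_B (q) x_B))) (p x_B (h (p (q) x_B x_B)) (q))) (m (p (p x_B (h (q)) (p x_B (q) (q))) x_B (h (p x_B (q) x_B))) (u (p (h (q)) (h (q)) (h (q))) (m (p x_B x_B x_B) (g) (h x_B)) (p (p x_B x_B x_B) (p x_B x_B (q)) (h x_B))) x_B) (h (q))) : A

well-sorted; sort = A


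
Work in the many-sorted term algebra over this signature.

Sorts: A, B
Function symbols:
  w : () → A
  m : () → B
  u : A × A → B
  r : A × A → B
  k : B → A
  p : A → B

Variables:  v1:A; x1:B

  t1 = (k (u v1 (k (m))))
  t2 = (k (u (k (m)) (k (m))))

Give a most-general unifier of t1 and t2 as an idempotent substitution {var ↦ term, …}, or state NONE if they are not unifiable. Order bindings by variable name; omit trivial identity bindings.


{v1 ↦ (k (m))}


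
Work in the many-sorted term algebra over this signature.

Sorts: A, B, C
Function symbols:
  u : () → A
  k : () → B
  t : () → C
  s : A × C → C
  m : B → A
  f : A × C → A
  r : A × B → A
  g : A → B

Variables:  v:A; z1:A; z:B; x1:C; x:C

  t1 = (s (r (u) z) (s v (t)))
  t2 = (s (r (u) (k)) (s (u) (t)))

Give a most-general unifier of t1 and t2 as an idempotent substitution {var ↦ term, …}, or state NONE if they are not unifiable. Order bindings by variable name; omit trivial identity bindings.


{v ↦ (u), z ↦ (k)}
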